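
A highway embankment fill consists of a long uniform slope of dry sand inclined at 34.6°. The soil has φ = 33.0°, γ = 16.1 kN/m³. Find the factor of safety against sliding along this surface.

For a dry cohesionless infinite slope the factor of safety is FS = tanφ / tanβ.
FS = tan33.0° / tan34.6° = 0.6494 / 0.6899 = 0.941

FS = 0.94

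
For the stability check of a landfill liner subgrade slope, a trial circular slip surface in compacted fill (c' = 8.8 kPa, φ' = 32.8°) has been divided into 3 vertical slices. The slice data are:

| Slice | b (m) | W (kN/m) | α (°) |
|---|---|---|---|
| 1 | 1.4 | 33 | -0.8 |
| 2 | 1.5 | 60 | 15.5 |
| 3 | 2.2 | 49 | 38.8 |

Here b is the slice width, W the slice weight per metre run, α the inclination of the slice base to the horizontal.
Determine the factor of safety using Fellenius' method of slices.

FS = 2.90

Ordinary method of slices: FS = Σ[c'·Δl_i + (W_i cosα_i)·tanφ'] / Σ W_i sinα_i, with Δl_i = b_i / cosα_i.
Slice 1: Δl = 1.4/cos(-0.8°) = 1.400 m; N'_1 = 33·cos(-0.8°) = 33.0; c'Δl = 12.32; W sinα = -0.5
Slice 2: Δl = 1.5/cos15.5° = 1.557 m; N'_2 = 60·cos15.5° = 57.8; c'Δl = 13.70; W sinα = 16.0
Slice 3: Δl = 2.2/cos38.8° = 2.823 m; N'_3 = 49·cos38.8° = 38.2; c'Δl = 24.84; W sinα = 30.7
Σc'Δl = 50.9 kN/m; ΣN' = 129.0 kN/m; ΣW sinα = 46.3 kN/m
Resisting = 50.9 + 129.0·tan32.8° = 50.9 + 83.1 = 134.0 kN/m
FS = 134.0 / 46.3 = 2.896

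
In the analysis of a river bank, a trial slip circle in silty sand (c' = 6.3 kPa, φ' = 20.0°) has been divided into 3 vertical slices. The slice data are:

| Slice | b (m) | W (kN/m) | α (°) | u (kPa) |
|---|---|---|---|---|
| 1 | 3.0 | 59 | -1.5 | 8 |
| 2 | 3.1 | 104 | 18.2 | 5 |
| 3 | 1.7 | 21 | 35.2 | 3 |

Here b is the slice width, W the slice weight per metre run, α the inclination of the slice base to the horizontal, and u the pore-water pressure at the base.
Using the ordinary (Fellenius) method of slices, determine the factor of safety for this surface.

Ordinary method of slices: FS = Σ[c'·Δl_i + (W_i cosα_i − u_i·Δl_i)·tanφ'] / Σ W_i sinα_i, with Δl_i = b_i / cosα_i.
Slice 1: Δl = 3.0/cos(-1.5°) = 3.001 m; N'_1 = 59·cos(-1.5°) − 8·3.001 = 35.0; c'Δl = 18.91; W sinα = -1.5
Slice 2: Δl = 3.1/cos18.2° = 3.263 m; N'_2 = 104·cos18.2° − 5·3.263 = 82.5; c'Δl = 20.56; W sinα = 32.5
Slice 3: Δl = 1.7/cos35.2° = 2.080 m; N'_3 = 21·cos35.2° − 3·2.080 = 10.9; c'Δl = 13.11; W sinα = 12.1
Σc'Δl = 52.6 kN/m; ΣN' = 128.4 kN/m; ΣW sinα = 43.0 kN/m
Resisting = 52.6 + 128.4·tan20.0° = 52.6 + 46.7 = 99.3 kN/m
FS = 99.3 / 43.0 = 2.307

FS = 2.31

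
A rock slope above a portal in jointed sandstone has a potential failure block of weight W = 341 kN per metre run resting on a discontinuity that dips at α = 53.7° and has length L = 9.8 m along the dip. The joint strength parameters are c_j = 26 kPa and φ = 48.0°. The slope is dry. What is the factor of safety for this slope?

Resolving the block weight along and normal to the plane and applying the Mohr–Coulomb strength on the joint:
N' = W cosα = 341·cos53.7° = 201.9 kN/m
Driving force T = W sinα = 341·sin53.7° = 274.8 kN/m
Resisting force R = c_j·L + N'·tanφ = 26·9.8 + 201.9·tan48.0° = 254.8 + 224.2 = 479.0 kN/m
FS = R / T = 479.0 / 274.8 = 1.743

FS = 1.74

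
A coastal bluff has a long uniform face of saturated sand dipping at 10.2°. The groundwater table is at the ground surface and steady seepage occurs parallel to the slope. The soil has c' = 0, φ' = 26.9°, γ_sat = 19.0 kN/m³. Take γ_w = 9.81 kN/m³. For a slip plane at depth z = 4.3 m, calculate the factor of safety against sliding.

With seepage parallel to the slope and the water table at the surface, the effective normal stress on the slip plane uses the buoyant unit weight γ' = γ_sat − γ_w while the driving shear stress uses γ_sat:
FS = [c' + γ' z cos²β tanφ'] / [γ_sat z sinβ cosβ]
(For c' = 0 this reduces to FS = (γ'/γ_sat)·tanφ'/tanβ.)
γ' = 19.0 − 9.81 = 9.19 kN/m³
Numerator = 0.0 + 9.19·4.3·cos²10.2°·tan26.9° = 0.0 + 9.19·4.3·0.9686·0.5073 = 19.419 kPa
Denominator = 19.0·4.3·sin10.2°·cos10.2° = 19.0·4.3·0.1771·0.9842 = 14.239 kPa
FS = 19.419 / 14.239 = 1.364

FS = 1.36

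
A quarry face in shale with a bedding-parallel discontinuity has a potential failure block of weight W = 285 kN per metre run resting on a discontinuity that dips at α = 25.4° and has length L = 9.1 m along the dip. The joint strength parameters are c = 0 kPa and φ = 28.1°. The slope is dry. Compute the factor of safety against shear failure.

FS = 1.12

Resolving the block weight along and normal to the plane and applying the Mohr–Coulomb strength on the joint:
N' = W cosα = 285·cos25.4° = 257.5 kN/m
Driving force T = W sinα = 285·sin25.4° = 122.2 kN/m
Resisting force R = c·L + N'·tanφ = 0·9.1 + 257.5·tan28.1° = 0.0 + 137.5 = 137.5 kN/m
FS = R / T = 137.5 / 122.2 = 1.124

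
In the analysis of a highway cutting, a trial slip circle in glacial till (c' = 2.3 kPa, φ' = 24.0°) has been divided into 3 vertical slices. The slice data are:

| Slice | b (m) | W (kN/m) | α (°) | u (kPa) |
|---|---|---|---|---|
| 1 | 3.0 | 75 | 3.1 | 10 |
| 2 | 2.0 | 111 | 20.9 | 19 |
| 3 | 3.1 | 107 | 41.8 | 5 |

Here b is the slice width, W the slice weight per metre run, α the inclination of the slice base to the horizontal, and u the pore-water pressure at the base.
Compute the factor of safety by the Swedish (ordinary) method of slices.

FS = 0.83

Ordinary method of slices: FS = Σ[c'·Δl_i + (W_i cosα_i − u_i·Δl_i)·tanφ'] / Σ W_i sinα_i, with Δl_i = b_i / cosα_i.
Slice 1: Δl = 3.0/cos3.1° = 3.004 m; N'_1 = 75·cos3.1° − 10·3.004 = 44.8; c'Δl = 6.91; W sinα = 4.1
Slice 2: Δl = 2.0/cos20.9° = 2.141 m; N'_2 = 111·cos20.9° − 19·2.141 = 63.0; c'Δl = 4.92; W sinα = 39.6
Slice 3: Δl = 3.1/cos41.8° = 4.158 m; N'_3 = 107·cos41.8° − 5·4.158 = 59.0; c'Δl = 9.56; W sinα = 71.3
Σc'Δl = 21.4 kN/m; ΣN' = 166.8 kN/m; ΣW sinα = 115.0 kN/m
Resisting = 21.4 + 166.8·tan24.0° = 21.4 + 74.3 = 95.7 kN/m
FS = 95.7 / 115.0 = 0.832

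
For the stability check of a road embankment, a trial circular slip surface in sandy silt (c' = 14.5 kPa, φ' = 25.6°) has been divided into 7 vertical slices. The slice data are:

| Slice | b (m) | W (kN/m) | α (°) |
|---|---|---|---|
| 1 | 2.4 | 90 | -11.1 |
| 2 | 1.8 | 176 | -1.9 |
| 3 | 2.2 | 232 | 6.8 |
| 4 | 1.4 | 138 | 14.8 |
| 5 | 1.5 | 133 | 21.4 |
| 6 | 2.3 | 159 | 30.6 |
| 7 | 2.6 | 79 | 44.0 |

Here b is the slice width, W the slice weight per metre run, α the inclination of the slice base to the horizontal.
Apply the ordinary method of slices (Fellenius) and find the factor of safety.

Ordinary method of slices: FS = Σ[c'·Δl_i + (W_i cosα_i)·tanφ'] / Σ W_i sinα_i, with Δl_i = b_i / cosα_i.
Slice 1: Δl = 2.4/cos(-11.1°) = 2.446 m; N'_1 = 90·cos(-11.1°) = 88.3; c'Δl = 35.46; W sinα = -17.3
Slice 2: Δl = 1.8/cos(-1.9°) = 1.801 m; N'_2 = 176·cos(-1.9°) = 175.9; c'Δl = 26.11; W sinα = -5.8
Slice 3: Δl = 2.2/cos6.8° = 2.216 m; N'_3 = 232·cos6.8° = 230.4; c'Δl = 32.13; W sinα = 27.5
Slice 4: Δl = 1.4/cos14.8° = 1.448 m; N'_4 = 138·cos14.8° = 133.4; c'Δl = 21.00; W sinα = 35.3
Slice 5: Δl = 1.5/cos21.4° = 1.611 m; N'_5 = 133·cos21.4° = 123.8; c'Δl = 23.36; W sinα = 48.5
Slice 6: Δl = 2.3/cos30.6° = 2.672 m; N'_6 = 159·cos30.6° = 136.9; c'Δl = 38.75; W sinα = 80.9
Slice 7: Δl = 2.6/cos44.0° = 3.614 m; N'_7 = 79·cos44.0° = 56.8; c'Δl = 52.41; W sinα = 54.9
Σc'Δl = 229.2 kN/m; ΣN' = 945.5 kN/m; ΣW sinα = 223.9 kN/m
Resisting = 229.2 + 945.5·tan25.6° = 229.2 + 453.0 = 682.2 kN/m
FS = 682.2 / 223.9 = 3.047

FS = 3.05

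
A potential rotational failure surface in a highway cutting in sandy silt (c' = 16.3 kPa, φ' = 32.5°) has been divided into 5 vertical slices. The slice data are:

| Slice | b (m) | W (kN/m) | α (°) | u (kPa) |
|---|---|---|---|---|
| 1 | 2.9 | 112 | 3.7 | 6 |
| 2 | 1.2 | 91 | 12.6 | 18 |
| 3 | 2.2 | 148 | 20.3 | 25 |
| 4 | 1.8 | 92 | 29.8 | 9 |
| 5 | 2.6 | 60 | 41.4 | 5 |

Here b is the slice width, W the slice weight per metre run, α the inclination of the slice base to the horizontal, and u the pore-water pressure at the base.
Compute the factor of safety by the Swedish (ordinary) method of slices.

Ordinary method of slices: FS = Σ[c'·Δl_i + (W_i cosα_i − u_i·Δl_i)·tanφ'] / Σ W_i sinα_i, with Δl_i = b_i / cosα_i.
Slice 1: Δl = 2.9/cos3.7° = 2.906 m; N'_1 = 112·cos3.7° − 6·2.906 = 94.3; c'Δl = 47.37; W sinα = 7.2
Slice 2: Δl = 1.2/cos12.6° = 1.230 m; N'_2 = 91·cos12.6° − 18·1.230 = 66.7; c'Δl = 20.04; W sinα = 19.9
Slice 3: Δl = 2.2/cos20.3° = 2.346 m; N'_3 = 148·cos20.3° − 25·2.346 = 80.2; c'Δl = 38.23; W sinα = 51.3
Slice 4: Δl = 1.8/cos29.8° = 2.074 m; N'_4 = 92·cos29.8° − 9·2.074 = 61.2; c'Δl = 33.81; W sinα = 45.7
Slice 5: Δl = 2.6/cos41.4° = 3.466 m; N'_5 = 60·cos41.4° − 5·3.466 = 27.7; c'Δl = 56.50; W sinα = 39.7
Σc'Δl = 196.0 kN/m; ΣN' = 330.0 kN/m; ΣW sinα = 163.8 kN/m
Resisting = 196.0 + 330.0·tan32.5° = 196.0 + 210.2 = 406.2 kN/m
FS = 406.2 / 163.8 = 2.479

FS = 2.48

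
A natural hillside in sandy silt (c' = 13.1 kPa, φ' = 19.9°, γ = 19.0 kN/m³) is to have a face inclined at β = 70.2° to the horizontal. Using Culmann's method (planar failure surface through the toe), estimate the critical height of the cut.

H_c = 6.75 m

Culmann's analysis gives the critical failure plane at α_cr = (β + φ')/2 = (70.2 + 19.9)/2 = 45.0°, and the critical height
H_c = (4c'/γ) · sinβ cosφ' / [1 − cos(β − φ')]
    = (4·13.1/19.0) · sin70.2°·cos19.9° / [1 − cos(50.3°)]
    = 2.758 · 0.9409·0.9403 / [1 − 0.6388]
    = 2.758 · 0.8847 / 0.3612
    = 6.75 m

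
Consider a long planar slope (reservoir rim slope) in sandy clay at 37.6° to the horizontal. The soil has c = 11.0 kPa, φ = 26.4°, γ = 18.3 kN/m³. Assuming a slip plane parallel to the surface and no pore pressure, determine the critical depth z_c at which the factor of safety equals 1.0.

Setting FS = 1.00 in FS = [c + γz cos²β tanφ] / [γz sinβ cosβ] and solving for z:
z = c / [γ cosβ (FS·sinβ − cosβ·tanφ)]
  = 11.0 / [18.3·cos37.6°·(1.00·sin37.6° − cos37.6°·tan26.4°)]
  = 11.0 / [18.3·0.7923·(1.00·0.6101 − 0.7923·0.4964)]
  = 11.0 / 3.1441 = 3.499 m

z_c = 3.50 m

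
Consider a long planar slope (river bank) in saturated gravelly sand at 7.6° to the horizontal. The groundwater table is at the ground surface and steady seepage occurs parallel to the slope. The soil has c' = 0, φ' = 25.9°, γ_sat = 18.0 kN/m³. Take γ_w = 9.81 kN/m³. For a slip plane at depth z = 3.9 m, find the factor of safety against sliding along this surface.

With seepage parallel to the slope and the water table at the surface, the effective normal stress on the slip plane uses the buoyant unit weight γ' = γ_sat − γ_w while the driving shear stress uses γ_sat:
FS = [c' + γ' z cos²β tanφ'] / [γ_sat z sinβ cosβ]
(For c' = 0 this reduces to FS = (γ'/γ_sat)·tanφ'/tanβ.)
γ' = 18.0 − 9.81 = 8.19 kN/m³
Numerator = 0.0 + 8.19·3.9·cos²7.6°·tan25.9° = 0.0 + 8.19·3.9·0.9825·0.4856 = 15.238 kPa
Denominator = 18.0·3.9·sin7.6°·cos7.6° = 18.0·3.9·0.1323·0.9912 = 9.203 kPa
FS = 15.238 / 9.203 = 1.656

FS = 1.66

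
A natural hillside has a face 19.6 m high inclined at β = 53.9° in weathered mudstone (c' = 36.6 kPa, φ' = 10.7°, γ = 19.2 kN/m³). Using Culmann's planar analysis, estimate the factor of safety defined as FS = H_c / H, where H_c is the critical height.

H_c = (4c'/γ) · sinβ cosφ' / [1 − cos(β − φ')]
    = (4·36.6/19.2) · sin53.9°·cos10.7° / [1 − cos43.2°]
    = 7.625 · 0.7939 / 0.2710 = 22.34 m
FS = H_c / H = 22.34 / 19.6 = 1.140

FS = 1.14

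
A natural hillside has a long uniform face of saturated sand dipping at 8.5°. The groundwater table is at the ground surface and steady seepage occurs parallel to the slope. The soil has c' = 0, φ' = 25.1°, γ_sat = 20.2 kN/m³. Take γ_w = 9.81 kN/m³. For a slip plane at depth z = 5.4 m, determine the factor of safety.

With seepage parallel to the slope and the water table at the surface, the effective normal stress on the slip plane uses the buoyant unit weight γ' = γ_sat − γ_w while the driving shear stress uses γ_sat:
FS = [c' + γ' z cos²β tanφ'] / [γ_sat z sinβ cosβ]
(For c' = 0 this reduces to FS = (γ'/γ_sat)·tanφ'/tanβ.)
γ' = 20.2 − 9.81 = 10.39 kN/m³
Numerator = 0.0 + 10.39·5.4·cos²8.5°·tan25.1° = 0.0 + 10.39·5.4·0.9782·0.4684 = 25.708 kPa
Denominator = 20.2·5.4·sin8.5°·cos8.5° = 20.2·5.4·0.1478·0.9890 = 15.946 kPa
FS = 25.708 / 15.946 = 1.612

FS = 1.61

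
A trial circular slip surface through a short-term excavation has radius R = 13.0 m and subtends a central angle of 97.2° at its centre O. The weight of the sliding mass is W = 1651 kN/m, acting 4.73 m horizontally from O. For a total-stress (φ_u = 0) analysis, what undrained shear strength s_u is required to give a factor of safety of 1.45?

FS = s_u·L_a·R / (W·d), so s_u = FS·W·d / (L_a·R).
Arc length L_a = R·θ = 13.0·(97.2°·π/180) = 13.0·1.6965 = 22.05 m
s_u = 1.45·1651·4.73 / (22.05·13.0) = 11323.4 / 286.70 = 39.50 kPa

s_u = 39.5 kPa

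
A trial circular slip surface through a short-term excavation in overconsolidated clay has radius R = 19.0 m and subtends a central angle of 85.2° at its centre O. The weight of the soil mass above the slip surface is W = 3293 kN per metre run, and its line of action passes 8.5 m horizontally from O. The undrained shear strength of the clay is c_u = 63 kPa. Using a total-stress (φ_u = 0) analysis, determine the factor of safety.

Taking moments about the centre O, the resisting moment is provided by the undrained shear strength acting along the arc:
Arc length L_a = R·θ = 19.0·(85.2°·π/180) = 19.0·1.4870 = 28.25 m
M_R = c_u·L_a·R = 63·28.25·19.0 = 33819.3 kN·m/m
M_D = W·d = 3293·8.5 = 27990.5 kN·m/m
FS = M_R / M_D = 33819.3 / 27990.5 = 1.208

FS = 1.21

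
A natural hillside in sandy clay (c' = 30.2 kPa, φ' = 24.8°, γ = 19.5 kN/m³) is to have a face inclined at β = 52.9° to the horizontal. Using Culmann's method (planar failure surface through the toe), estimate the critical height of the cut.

H_c = 38.05 m

Culmann's analysis gives the critical failure plane at α_cr = (β + φ')/2 = (52.9 + 24.8)/2 = 38.9°, and the critical height
H_c = (4c'/γ) · sinβ cosφ' / [1 − cos(β − φ')]
    = (4·30.2/19.5) · sin52.9°·cos24.8° / [1 − cos(28.1°)]
    = 6.195 · 0.7976·0.9078 / [1 − 0.8821]
    = 6.195 · 0.7240 / 0.1179
    = 38.05 m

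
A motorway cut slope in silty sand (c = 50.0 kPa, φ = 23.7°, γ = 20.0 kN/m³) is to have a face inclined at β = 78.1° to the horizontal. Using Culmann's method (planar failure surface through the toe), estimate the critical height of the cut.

Culmann's analysis gives the critical failure plane at α_cr = (β + φ)/2 = (78.1 + 23.7)/2 = 50.9°, and the critical height
H_c = (4c/γ) · sinβ cosφ / [1 − cos(β − φ)]
    = (4·50.0/20.0) · sin78.1°·cos23.7° / [1 − cos(54.4°)]
    = 10.000 · 0.9785·0.9157 / [1 − 0.5821]
    = 10.000 · 0.8960 / 0.4179
    = 21.44 m

H_c = 21.44 m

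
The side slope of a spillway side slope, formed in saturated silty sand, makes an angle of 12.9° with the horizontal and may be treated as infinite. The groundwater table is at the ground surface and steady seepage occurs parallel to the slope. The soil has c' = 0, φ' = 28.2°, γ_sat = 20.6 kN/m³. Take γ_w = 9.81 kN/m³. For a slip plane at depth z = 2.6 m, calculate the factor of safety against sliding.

With seepage parallel to the slope and the water table at the surface, the effective normal stress on the slip plane uses the buoyant unit weight γ' = γ_sat − γ_w while the driving shear stress uses γ_sat:
FS = [c' + γ' z cos²β tanφ'] / [γ_sat z sinβ cosβ]
(For c' = 0 this reduces to FS = (γ'/γ_sat)·tanφ'/tanβ.)
γ' = 20.6 − 9.81 = 10.79 kN/m³
Numerator = 0.0 + 10.79·2.6·cos²12.9°·tan28.2° = 0.0 + 10.79·2.6·0.9502·0.5362 = 14.293 kPa
Denominator = 20.6·2.6·sin12.9°·cos12.9° = 20.6·2.6·0.2233·0.9748 = 11.655 kPa
FS = 14.293 / 11.655 = 1.226

FS = 1.23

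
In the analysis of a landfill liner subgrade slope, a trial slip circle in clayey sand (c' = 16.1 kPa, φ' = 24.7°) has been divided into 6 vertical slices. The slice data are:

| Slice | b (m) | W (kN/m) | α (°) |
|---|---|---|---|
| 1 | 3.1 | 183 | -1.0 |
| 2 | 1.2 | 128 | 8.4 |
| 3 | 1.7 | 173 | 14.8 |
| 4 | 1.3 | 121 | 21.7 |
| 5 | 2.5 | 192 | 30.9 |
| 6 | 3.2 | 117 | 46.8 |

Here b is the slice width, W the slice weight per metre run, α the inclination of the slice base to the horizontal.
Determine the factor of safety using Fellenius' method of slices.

Ordinary method of slices: FS = Σ[c'·Δl_i + (W_i cosα_i)·tanφ'] / Σ W_i sinα_i, with Δl_i = b_i / cosα_i.
Slice 1: Δl = 3.1/cos(-1.0°) = 3.100 m; N'_1 = 183·cos(-1.0°) = 183.0; c'Δl = 49.92; W sinα = -3.2
Slice 2: Δl = 1.2/cos8.4° = 1.213 m; N'_2 = 128·cos8.4° = 126.6; c'Δl = 19.53; W sinα = 18.7
Slice 3: Δl = 1.7/cos14.8° = 1.758 m; N'_3 = 173·cos14.8° = 167.3; c'Δl = 28.31; W sinα = 44.2
Slice 4: Δl = 1.3/cos21.7° = 1.399 m; N'_4 = 121·cos21.7° = 112.4; c'Δl = 22.53; W sinα = 44.7
Slice 5: Δl = 2.5/cos30.9° = 2.914 m; N'_5 = 192·cos30.9° = 164.7; c'Δl = 46.91; W sinα = 98.6
Slice 6: Δl = 3.2/cos46.8° = 4.675 m; N'_6 = 117·cos46.8° = 80.1; c'Δl = 75.26; W sinα = 85.3
Σc'Δl = 242.5 kN/m; ΣN' = 834.1 kN/m; ΣW sinα = 288.3 kN/m
Resisting = 242.5 + 834.1·tan24.7° = 242.5 + 383.7 = 626.1 kN/m
FS = 626.1 / 288.3 = 2.172

FS = 2.17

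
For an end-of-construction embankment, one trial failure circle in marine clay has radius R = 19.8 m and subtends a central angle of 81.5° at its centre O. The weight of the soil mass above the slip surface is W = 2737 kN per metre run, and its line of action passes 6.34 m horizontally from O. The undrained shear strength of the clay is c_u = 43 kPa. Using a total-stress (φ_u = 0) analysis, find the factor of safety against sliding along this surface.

Taking moments about the centre O, the resisting moment is provided by the undrained shear strength acting along the arc:
Arc length L_a = R·θ = 19.8·(81.5°·π/180) = 19.8·1.4224 = 28.16 m
M_R = c_u·L_a·R = 43·28.16·19.8 = 23979.2 kN·m/m
M_D = W·d = 2737·6.34 = 17352.6 kN·m/m
FS = M_R / M_D = 23979.2 / 17352.6 = 1.382

FS = 1.38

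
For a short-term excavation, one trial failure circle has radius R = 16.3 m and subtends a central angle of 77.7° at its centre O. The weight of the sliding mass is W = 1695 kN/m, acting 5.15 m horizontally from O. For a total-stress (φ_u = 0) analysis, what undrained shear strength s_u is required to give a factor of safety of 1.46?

s_u = 35.4 kPa

FS = s_u·L_a·R / (W·d), so s_u = FS·W·d / (L_a·R).
Arc length L_a = R·θ = 16.3·(77.7°·π/180) = 16.3·1.3561 = 22.10 m
s_u = 1.46·1695·5.15 / (22.10·16.3) = 12744.7 / 360.31 = 35.37 kPa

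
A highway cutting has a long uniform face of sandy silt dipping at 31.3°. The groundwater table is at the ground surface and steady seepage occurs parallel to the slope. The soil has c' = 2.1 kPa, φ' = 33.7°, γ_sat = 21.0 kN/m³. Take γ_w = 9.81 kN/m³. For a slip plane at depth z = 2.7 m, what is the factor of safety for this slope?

With seepage parallel to the slope and the water table at the surface, the effective normal stress on the slip plane uses the buoyant unit weight γ' = γ_sat − γ_w while the driving shear stress uses γ_sat:
FS = [c' + γ' z cos²β tanφ'] / [γ_sat z sinβ cosβ]
γ' = 21.0 − 9.81 = 11.19 kN/m³
Numerator = 2.1 + 11.19·2.7·cos²31.3°·tan33.7° = 2.1 + 11.19·2.7·0.7301·0.6669 = 16.811 kPa
Denominator = 21.0·2.7·sin31.3°·cos31.3° = 21.0·2.7·0.5195·0.8545 = 25.170 kPa
FS = 16.811 / 25.170 = 0.668

FS = 0.67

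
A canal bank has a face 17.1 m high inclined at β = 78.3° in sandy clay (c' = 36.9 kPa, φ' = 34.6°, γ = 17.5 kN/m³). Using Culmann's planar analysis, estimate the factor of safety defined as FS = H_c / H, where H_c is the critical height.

FS = 1.44

H_c = (4c'/γ) · sinβ cosφ' / [1 − cos(β − φ')]
    = (4·36.9/17.5) · sin78.3°·cos34.6° / [1 − cos43.7°]
    = 8.434 · 0.8060 / 0.2770 = 24.54 m
FS = H_c / H = 24.54 / 17.1 = 1.435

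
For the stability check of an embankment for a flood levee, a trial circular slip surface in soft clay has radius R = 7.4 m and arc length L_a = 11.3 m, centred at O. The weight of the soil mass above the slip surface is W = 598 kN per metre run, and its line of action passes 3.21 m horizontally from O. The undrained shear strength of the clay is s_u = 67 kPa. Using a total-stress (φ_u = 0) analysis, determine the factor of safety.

FS = 2.92

Taking moments about the centre O, the resisting moment is provided by the undrained shear strength acting along the arc:
M_R = s_u·L_a·R = 67·11.30·7.4 = 5602.5 kN·m/m
M_D = W·d = 598·3.21 = 1919.6 kN·m/m
FS = M_R / M_D = 5602.5 / 1919.6 = 2.919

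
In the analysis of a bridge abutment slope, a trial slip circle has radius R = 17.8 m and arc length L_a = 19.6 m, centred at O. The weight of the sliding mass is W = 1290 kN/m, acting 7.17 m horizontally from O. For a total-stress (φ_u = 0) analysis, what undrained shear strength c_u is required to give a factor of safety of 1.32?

c_u = 35.0 kPa

FS = c_u·L_a·R / (W·d), so c_u = FS·W·d / (L_a·R).
c_u = 1.32·1290·7.17 / (19.60·17.8) = 12209.1 / 348.88 = 35.00 kPa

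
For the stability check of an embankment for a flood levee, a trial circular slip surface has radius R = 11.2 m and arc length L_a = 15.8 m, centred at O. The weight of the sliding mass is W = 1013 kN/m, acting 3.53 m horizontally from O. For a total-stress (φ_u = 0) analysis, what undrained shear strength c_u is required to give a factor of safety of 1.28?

FS = c_u·L_a·R / (W·d), so c_u = FS·W·d / (L_a·R).
c_u = 1.28·1013·3.53 / (15.80·11.2) = 4577.1 / 176.96 = 25.87 kPa

c_u = 25.9 kPa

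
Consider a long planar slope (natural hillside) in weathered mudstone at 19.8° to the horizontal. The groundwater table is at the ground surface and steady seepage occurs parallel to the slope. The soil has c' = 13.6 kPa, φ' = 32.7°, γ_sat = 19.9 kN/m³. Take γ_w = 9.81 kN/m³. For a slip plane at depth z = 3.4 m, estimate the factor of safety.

With seepage parallel to the slope and the water table at the surface, the effective normal stress on the slip plane uses the buoyant unit weight γ' = γ_sat − γ_w while the driving shear stress uses γ_sat:
FS = [c' + γ' z cos²β tanφ'] / [γ_sat z sinβ cosβ]
γ' = 19.9 − 9.81 = 10.09 kN/m³
Numerator = 13.6 + 10.09·3.4·cos²19.8°·tan32.7° = 13.6 + 10.09·3.4·0.8853·0.6420 = 33.097 kPa
Denominator = 19.9·3.4·sin19.8°·cos19.8° = 19.9·3.4·0.3387·0.9409 = 21.564 kPa
FS = 33.097 / 21.564 = 1.535

FS = 1.53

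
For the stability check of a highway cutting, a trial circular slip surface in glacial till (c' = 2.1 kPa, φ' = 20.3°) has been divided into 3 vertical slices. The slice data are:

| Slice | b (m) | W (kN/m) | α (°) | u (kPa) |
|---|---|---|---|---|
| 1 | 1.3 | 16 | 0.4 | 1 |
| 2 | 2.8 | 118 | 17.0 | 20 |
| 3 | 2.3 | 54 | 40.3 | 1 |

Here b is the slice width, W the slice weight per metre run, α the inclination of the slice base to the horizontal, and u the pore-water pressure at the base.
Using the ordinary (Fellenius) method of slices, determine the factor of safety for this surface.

Ordinary method of slices: FS = Σ[c'·Δl_i + (W_i cosα_i − u_i·Δl_i)·tanφ'] / Σ W_i sinα_i, with Δl_i = b_i / cosα_i.
Slice 1: Δl = 1.3/cos0.4° = 1.300 m; N'_1 = 16·cos0.4° − 1·1.300 = 14.7; c'Δl = 2.73; W sinα = 0.1
Slice 2: Δl = 2.8/cos17.0° = 2.928 m; N'_2 = 118·cos17.0° − 20·2.928 = 54.3; c'Δl = 6.15; W sinα = 34.5
Slice 3: Δl = 2.3/cos40.3° = 3.016 m; N'_3 = 54·cos40.3° − 1·3.016 = 38.2; c'Δl = 6.33; W sinα = 34.9
Σc'Δl = 15.2 kN/m; ΣN' = 107.2 kN/m; ΣW sinα = 69.5 kN/m
Resisting = 15.2 + 107.2·tan20.3° = 15.2 + 39.6 = 54.8 kN/m
FS = 54.8 / 69.5 = 0.789

FS = 0.79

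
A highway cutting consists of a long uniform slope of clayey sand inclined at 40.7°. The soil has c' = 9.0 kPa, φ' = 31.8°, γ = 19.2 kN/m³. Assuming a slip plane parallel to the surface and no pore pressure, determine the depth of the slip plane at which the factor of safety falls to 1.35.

z = 1.51 m

Setting FS = 1.35 in FS = [c' + γz cos²β tanφ'] / [γz sinβ cosβ] and solving for z:
z = c' / [γ cosβ (FS·sinβ − cosβ·tanφ')]
  = 9.0 / [19.2·cos40.7°·(1.35·sin40.7° − cos40.7°·tan31.8°)]
  = 9.0 / [19.2·0.7581·(1.35·0.6521 − 0.7581·0.6200)]
  = 9.0 / 5.9720 = 1.507 m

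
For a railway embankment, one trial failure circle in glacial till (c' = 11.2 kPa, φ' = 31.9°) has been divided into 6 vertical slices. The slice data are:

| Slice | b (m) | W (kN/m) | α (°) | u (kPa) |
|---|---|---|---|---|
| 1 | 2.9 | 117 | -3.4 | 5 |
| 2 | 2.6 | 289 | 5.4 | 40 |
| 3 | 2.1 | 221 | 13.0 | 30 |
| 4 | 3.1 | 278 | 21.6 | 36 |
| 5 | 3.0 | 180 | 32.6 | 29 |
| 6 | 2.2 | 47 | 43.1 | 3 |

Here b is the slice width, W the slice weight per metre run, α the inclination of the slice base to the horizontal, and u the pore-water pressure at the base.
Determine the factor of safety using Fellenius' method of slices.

Ordinary method of slices: FS = Σ[c'·Δl_i + (W_i cosα_i − u_i·Δl_i)·tanφ'] / Σ W_i sinα_i, with Δl_i = b_i / cosα_i.
Slice 1: Δl = 2.9/cos(-3.4°) = 2.905 m; N'_1 = 117·cos(-3.4°) − 5·2.905 = 102.3; c'Δl = 32.54; W sinα = -6.9
Slice 2: Δl = 2.6/cos5.4° = 2.612 m; N'_2 = 289·cos5.4° − 40·2.612 = 183.3; c'Δl = 29.25; W sinα = 27.2
Slice 3: Δl = 2.1/cos13.0° = 2.155 m; N'_3 = 221·cos13.0° − 30·2.155 = 150.7; c'Δl = 24.14; W sinα = 49.7
Slice 4: Δl = 3.1/cos21.6° = 3.334 m; N'_4 = 278·cos21.6° − 36·3.334 = 138.4; c'Δl = 37.34; W sinα = 102.3
Slice 5: Δl = 3.0/cos32.6° = 3.561 m; N'_5 = 180·cos32.6° − 29·3.561 = 48.4; c'Δl = 39.88; W sinα = 97.0
Slice 6: Δl = 2.2/cos43.1° = 3.013 m; N'_6 = 47·cos43.1° − 3·3.013 = 25.3; c'Δl = 33.75; W sinα = 32.1
Σc'Δl = 196.9 kN/m; ΣN' = 648.3 kN/m; ΣW sinα = 301.4 kN/m
Resisting = 196.9 + 648.3·tan31.9° = 196.9 + 403.5 = 600.4 kN/m
FS = 600.4 / 301.4 = 1.992

FS = 1.99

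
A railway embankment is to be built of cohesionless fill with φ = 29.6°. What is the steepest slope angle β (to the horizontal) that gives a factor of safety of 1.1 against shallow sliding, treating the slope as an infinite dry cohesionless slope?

β = 27.3°

For an infinite dry cohesionless slope FS = tanφ/tanβ, so tanβ = tanφ / FS.
tanβ = tan29.6° / 1.1 = 0.5681 / 1.1 = 0.5164
β = arctan(0.5164) = 27.31°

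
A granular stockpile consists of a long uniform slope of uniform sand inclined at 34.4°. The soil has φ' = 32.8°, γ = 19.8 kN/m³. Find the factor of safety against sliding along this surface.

For a dry cohesionless infinite slope the factor of safety is FS = tanφ' / tanβ.
FS = tan32.8° / tan34.4° = 0.6445 / 0.6847 = 0.941

FS = 0.94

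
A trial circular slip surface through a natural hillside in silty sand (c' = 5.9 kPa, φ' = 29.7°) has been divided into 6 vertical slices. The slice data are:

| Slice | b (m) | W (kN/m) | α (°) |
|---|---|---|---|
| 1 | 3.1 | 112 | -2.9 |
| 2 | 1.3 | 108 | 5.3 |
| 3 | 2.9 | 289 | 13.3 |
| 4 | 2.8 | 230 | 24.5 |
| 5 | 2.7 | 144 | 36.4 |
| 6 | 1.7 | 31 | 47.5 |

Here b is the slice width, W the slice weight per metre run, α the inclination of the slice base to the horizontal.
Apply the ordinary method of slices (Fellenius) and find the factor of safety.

Ordinary method of slices: FS = Σ[c'·Δl_i + (W_i cosα_i)·tanφ'] / Σ W_i sinα_i, with Δl_i = b_i / cosα_i.
Slice 1: Δl = 3.1/cos(-2.9°) = 3.104 m; N'_1 = 112·cos(-2.9°) = 111.9; c'Δl = 18.31; W sinα = -5.7
Slice 2: Δl = 1.3/cos5.3° = 1.306 m; N'_2 = 108·cos5.3° = 107.5; c'Δl = 7.70; W sinα = 10.0
Slice 3: Δl = 2.9/cos13.3° = 2.980 m; N'_3 = 289·cos13.3° = 281.2; c'Δl = 17.58; W sinα = 66.5
Slice 4: Δl = 2.8/cos24.5° = 3.077 m; N'_4 = 230·cos24.5° = 209.3; c'Δl = 18.15; W sinα = 95.4
Slice 5: Δl = 2.7/cos36.4° = 3.354 m; N'_5 = 144·cos36.4° = 115.9; c'Δl = 19.79; W sinα = 85.5
Slice 6: Δl = 1.7/cos47.5° = 2.516 m; N'_6 = 31·cos47.5° = 20.9; c'Δl = 14.85; W sinα = 22.9
Σc'Δl = 96.4 kN/m; ΣN' = 846.8 kN/m; ΣW sinα = 274.5 kN/m
Resisting = 96.4 + 846.8·tan29.7° = 96.4 + 483.0 = 579.4 kN/m
FS = 579.4 / 274.5 = 2.111

FS = 2.11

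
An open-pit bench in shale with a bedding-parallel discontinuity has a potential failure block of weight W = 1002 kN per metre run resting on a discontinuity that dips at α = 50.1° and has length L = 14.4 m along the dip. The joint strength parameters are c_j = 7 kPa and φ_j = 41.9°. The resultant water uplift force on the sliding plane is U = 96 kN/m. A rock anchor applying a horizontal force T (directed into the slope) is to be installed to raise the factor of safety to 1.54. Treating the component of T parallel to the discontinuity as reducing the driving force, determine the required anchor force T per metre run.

T = 353 kN/m

Resolving forces along and normal to the sliding plane, with the horizontal anchor force T adding T·sinα to the effective normal force and T·cosα acting up the plane against the driving force:
FS = [c_jL + (W cosα − U + T sinα) tanφ_j] / [W sinα − T cosα]
Without the anchor: N' = 546.7 kN/m, driving T_d = 768.7 kN/m, resisting R = 7·14.4 + 546.7·tan41.9° = 591.4 kN/m, FS = 0.77.
Setting FS = 1.54 and solving for T:
1.54·(768.7 − T cos50.1°) = 591.4 + T sin50.1°·tan41.9°
T·(sin50.1°·tan41.9° + 1.54·cos50.1°) = 1.54·768.7 − 591.4
T·(0.7672·0.8972 + 1.54·0.6414) = 1183.8 − 591.4 = 592.4
T·1.6762 = 592.4
T = 353.4 kN/m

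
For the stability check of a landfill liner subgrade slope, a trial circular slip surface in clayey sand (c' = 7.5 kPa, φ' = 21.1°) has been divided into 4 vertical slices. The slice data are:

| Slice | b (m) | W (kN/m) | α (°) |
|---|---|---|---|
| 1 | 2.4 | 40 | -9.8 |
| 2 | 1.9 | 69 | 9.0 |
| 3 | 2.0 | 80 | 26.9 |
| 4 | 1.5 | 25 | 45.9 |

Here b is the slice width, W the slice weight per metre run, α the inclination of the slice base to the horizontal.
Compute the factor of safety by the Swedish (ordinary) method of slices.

FS = 2.43

Ordinary method of slices: FS = Σ[c'·Δl_i + (W_i cosα_i)·tanφ'] / Σ W_i sinα_i, with Δl_i = b_i / cosα_i.
Slice 1: Δl = 2.4/cos(-9.8°) = 2.436 m; N'_1 = 40·cos(-9.8°) = 39.4; c'Δl = 18.27; W sinα = -6.8
Slice 2: Δl = 1.9/cos9.0° = 1.924 m; N'_2 = 69·cos9.0° = 68.2; c'Δl = 14.43; W sinα = 10.8
Slice 3: Δl = 2.0/cos26.9° = 2.243 m; N'_3 = 80·cos26.9° = 71.3; c'Δl = 16.82; W sinα = 36.2
Slice 4: Δl = 1.5/cos45.9° = 2.155 m; N'_4 = 25·cos45.9° = 17.4; c'Δl = 16.17; W sinα = 18.0
Σc'Δl = 65.7 kN/m; ΣN' = 196.3 kN/m; ΣW sinα = 58.1 kN/m
Resisting = 65.7 + 196.3·tan21.1° = 65.7 + 75.7 = 141.4 kN/m
FS = 141.4 / 58.1 = 2.433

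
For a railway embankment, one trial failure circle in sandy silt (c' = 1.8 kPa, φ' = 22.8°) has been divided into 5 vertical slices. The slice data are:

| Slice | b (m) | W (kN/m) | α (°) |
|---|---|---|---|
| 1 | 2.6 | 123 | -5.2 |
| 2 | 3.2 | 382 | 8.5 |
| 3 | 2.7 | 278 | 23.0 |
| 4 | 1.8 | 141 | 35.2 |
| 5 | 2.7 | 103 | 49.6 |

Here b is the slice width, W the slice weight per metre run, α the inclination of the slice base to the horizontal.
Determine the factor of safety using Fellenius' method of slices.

Ordinary method of slices: FS = Σ[c'·Δl_i + (W_i cosα_i)·tanφ'] / Σ W_i sinα_i, with Δl_i = b_i / cosα_i.
Slice 1: Δl = 2.6/cos(-5.2°) = 2.611 m; N'_1 = 123·cos(-5.2°) = 122.5; c'Δl = 4.70; W sinα = -11.1
Slice 2: Δl = 3.2/cos8.5° = 3.236 m; N'_2 = 382·cos8.5° = 377.8; c'Δl = 5.82; W sinα = 56.5
Slice 3: Δl = 2.7/cos23.0° = 2.933 m; N'_3 = 278·cos23.0° = 255.9; c'Δl = 5.28; W sinα = 108.6
Slice 4: Δl = 1.8/cos35.2° = 2.203 m; N'_4 = 141·cos35.2° = 115.2; c'Δl = 3.97; W sinα = 81.3
Slice 5: Δl = 2.7/cos49.6° = 4.166 m; N'_5 = 103·cos49.6° = 66.8; c'Δl = 7.50; W sinα = 78.4
Σc'Δl = 27.3 kN/m; ΣN' = 938.2 kN/m; ΣW sinα = 313.7 kN/m
Resisting = 27.3 + 938.2·tan22.8° = 27.3 + 394.4 = 421.6 kN/m
FS = 421.6 / 313.7 = 1.344

FS = 1.34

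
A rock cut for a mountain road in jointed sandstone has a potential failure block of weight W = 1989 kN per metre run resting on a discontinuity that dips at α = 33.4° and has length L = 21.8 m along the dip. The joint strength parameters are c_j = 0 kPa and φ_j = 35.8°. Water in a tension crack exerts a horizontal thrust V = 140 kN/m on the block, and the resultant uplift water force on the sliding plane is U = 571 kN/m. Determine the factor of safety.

FS = 0.60

Resolving the block weight along and normal to the plane and applying the Mohr–Coulomb strength on the joint:
N' = W cosα − U − V sinα = 1989·cos33.4° − 571 − 140·sin33.4° = 1012.4 kN/m
Driving force T = W sinα + V cosα = 1989·sin33.4° + 140·cos33.4° = 1211.8 kN/m
Resisting force R = c_j·L + N'·tanφ_j = 0·21.8 + 1012.4·tan35.8° = 0.0 + 730.2 = 730.2 kN/m
FS = R / T = 730.2 / 1211.8 = 0.603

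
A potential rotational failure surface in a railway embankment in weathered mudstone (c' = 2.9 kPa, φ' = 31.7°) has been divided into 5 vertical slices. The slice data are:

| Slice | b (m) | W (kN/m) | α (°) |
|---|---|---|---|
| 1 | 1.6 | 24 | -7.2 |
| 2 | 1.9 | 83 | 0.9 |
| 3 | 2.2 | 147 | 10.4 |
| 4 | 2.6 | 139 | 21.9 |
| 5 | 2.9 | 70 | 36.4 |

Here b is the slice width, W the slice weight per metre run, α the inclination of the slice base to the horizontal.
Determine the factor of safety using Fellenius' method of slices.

Ordinary method of slices: FS = Σ[c'·Δl_i + (W_i cosα_i)·tanφ'] / Σ W_i sinα_i, with Δl_i = b_i / cosα_i.
Slice 1: Δl = 1.6/cos(-7.2°) = 1.613 m; N'_1 = 24·cos(-7.2°) = 23.8; c'Δl = 4.68; W sinα = -3.0
Slice 2: Δl = 1.9/cos0.9° = 1.900 m; N'_2 = 83·cos0.9° = 83.0; c'Δl = 5.51; W sinα = 1.3
Slice 3: Δl = 2.2/cos10.4° = 2.237 m; N'_3 = 147·cos10.4° = 144.6; c'Δl = 6.49; W sinα = 26.5
Slice 4: Δl = 2.6/cos21.9° = 2.802 m; N'_4 = 139·cos21.9° = 129.0; c'Δl = 8.13; W sinα = 51.8
Slice 5: Δl = 2.9/cos36.4° = 3.603 m; N'_5 = 70·cos36.4° = 56.3; c'Δl = 10.45; W sinα = 41.5
Σc'Δl = 35.2 kN/m; ΣN' = 436.7 kN/m; ΣW sinα = 118.2 kN/m
Resisting = 35.2 + 436.7·tan31.7° = 35.2 + 269.7 = 305.0 kN/m
FS = 305.0 / 118.2 = 2.580

FS = 2.58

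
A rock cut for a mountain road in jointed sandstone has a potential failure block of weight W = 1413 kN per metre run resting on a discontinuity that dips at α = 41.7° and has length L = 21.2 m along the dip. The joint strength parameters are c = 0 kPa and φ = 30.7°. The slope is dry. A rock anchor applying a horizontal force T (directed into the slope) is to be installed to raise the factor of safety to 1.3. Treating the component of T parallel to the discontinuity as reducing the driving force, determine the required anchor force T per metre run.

T = 436 kN/m

Resolving forces along and normal to the sliding plane, with the horizontal anchor force T adding T·sinα to the effective normal force and T·cosα acting up the plane against the driving force:
FS = [cL + (W cosα + T sinα) tanφ] / [W sinα − T cosα]
Without the anchor: N' = 1055.0 kN/m, driving T_d = 940.0 kN/m, resisting R = 0·21.2 + 1055.0·tan30.7° = 626.4 kN/m, FS = 0.67.
Setting FS = 1.3 and solving for T:
1.3·(940.0 − T cos41.7°) = 626.4 + T sin41.7°·tan30.7°
T·(sin41.7°·tan30.7° + 1.3·cos41.7°) = 1.3·940.0 − 626.4
T·(0.6652·0.5938 + 1.3·0.7466) = 1222.0 − 626.4 = 595.5
T·1.3656 = 595.5
T = 436.1 kN/m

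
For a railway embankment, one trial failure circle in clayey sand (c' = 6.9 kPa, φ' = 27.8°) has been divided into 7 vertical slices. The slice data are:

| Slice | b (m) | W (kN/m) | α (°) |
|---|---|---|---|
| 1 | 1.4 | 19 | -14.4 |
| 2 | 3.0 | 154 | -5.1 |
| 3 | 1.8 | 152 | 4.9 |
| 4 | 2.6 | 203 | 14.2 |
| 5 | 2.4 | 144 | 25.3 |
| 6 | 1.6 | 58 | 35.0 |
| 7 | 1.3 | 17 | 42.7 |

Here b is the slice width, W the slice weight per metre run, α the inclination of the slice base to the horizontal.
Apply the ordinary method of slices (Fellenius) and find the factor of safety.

FS = 3.19

Ordinary method of slices: FS = Σ[c'·Δl_i + (W_i cosα_i)·tanφ'] / Σ W_i sinα_i, with Δl_i = b_i / cosα_i.
Slice 1: Δl = 1.4/cos(-14.4°) = 1.445 m; N'_1 = 19·cos(-14.4°) = 18.4; c'Δl = 9.97; W sinα = -4.7
Slice 2: Δl = 3.0/cos(-5.1°) = 3.012 m; N'_2 = 154·cos(-5.1°) = 153.4; c'Δl = 20.78; W sinα = -13.7
Slice 3: Δl = 1.8/cos4.9° = 1.807 m; N'_3 = 152·cos4.9° = 151.4; c'Δl = 12.47; W sinα = 13.0
Slice 4: Δl = 2.6/cos14.2° = 2.682 m; N'_4 = 203·cos14.2° = 196.8; c'Δl = 18.51; W sinα = 49.8
Slice 5: Δl = 2.4/cos25.3° = 2.655 m; N'_5 = 144·cos25.3° = 130.2; c'Δl = 18.32; W sinα = 61.5
Slice 6: Δl = 1.6/cos35.0° = 1.953 m; N'_6 = 58·cos35.0° = 47.5; c'Δl = 13.48; W sinα = 33.3
Slice 7: Δl = 1.3/cos42.7° = 1.769 m; N'_7 = 17·cos42.7° = 12.5; c'Δl = 12.21; W sinα = 11.5
Σc'Δl = 105.7 kN/m; ΣN' = 710.2 kN/m; ΣW sinα = 150.7 kN/m
Resisting = 105.7 + 710.2·tan27.8° = 105.7 + 374.5 = 480.2 kN/m
FS = 480.2 / 150.7 = 3.186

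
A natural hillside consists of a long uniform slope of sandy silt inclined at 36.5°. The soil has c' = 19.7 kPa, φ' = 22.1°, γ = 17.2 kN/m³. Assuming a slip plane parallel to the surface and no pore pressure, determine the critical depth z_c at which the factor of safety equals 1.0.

Setting FS = 1.00 in FS = [c' + γz cos²β tanφ'] / [γz sinβ cosβ] and solving for z:
z = c' / [γ cosβ (FS·sinβ − cosβ·tanφ')]
  = 19.7 / [17.2·cos36.5°·(1.00·sin36.5° − cos36.5°·tan22.1°)]
  = 19.7 / [17.2·0.8039·(1.00·0.5948 − 0.8039·0.4061)]
  = 19.7 / 3.7111 = 5.308 m

z_c = 5.31 m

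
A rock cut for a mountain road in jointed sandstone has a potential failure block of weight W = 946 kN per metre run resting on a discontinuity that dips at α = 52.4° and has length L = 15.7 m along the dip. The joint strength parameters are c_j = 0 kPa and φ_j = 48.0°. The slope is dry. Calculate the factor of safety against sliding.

FS = 0.86

Resolving the block weight along and normal to the plane and applying the Mohr–Coulomb strength on the joint:
N' = W cosα = 946·cos52.4° = 577.2 kN/m
Driving force T = W sinα = 946·sin52.4° = 749.5 kN/m
Resisting force R = c_j·L + N'·tanφ_j = 0·15.7 + 577.2·tan48.0° = 0.0 + 641.0 = 641.0 kN/m
FS = R / T = 641.0 / 749.5 = 0.855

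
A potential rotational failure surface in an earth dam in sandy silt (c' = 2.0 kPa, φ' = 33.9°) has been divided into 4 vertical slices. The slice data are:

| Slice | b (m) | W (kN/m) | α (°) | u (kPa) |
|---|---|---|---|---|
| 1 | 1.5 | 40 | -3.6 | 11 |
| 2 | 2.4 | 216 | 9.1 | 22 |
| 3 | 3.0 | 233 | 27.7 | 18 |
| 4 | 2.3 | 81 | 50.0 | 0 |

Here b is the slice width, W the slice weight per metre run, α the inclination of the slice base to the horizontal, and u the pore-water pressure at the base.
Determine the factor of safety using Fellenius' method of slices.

FS = 1.37

Ordinary method of slices: FS = Σ[c'·Δl_i + (W_i cosα_i − u_i·Δl_i)·tanφ'] / Σ W_i sinα_i, with Δl_i = b_i / cosα_i.
Slice 1: Δl = 1.5/cos(-3.6°) = 1.503 m; N'_1 = 40·cos(-3.6°) − 11·1.503 = 23.4; c'Δl = 3.01; W sinα = -2.5
Slice 2: Δl = 2.4/cos9.1° = 2.431 m; N'_2 = 216·cos9.1° − 22·2.431 = 159.8; c'Δl = 4.86; W sinα = 34.2
Slice 3: Δl = 3.0/cos27.7° = 3.388 m; N'_3 = 233·cos27.7° − 18·3.388 = 145.3; c'Δl = 6.78; W sinα = 108.3
Slice 4: Δl = 2.3/cos50.0° = 3.578 m; N'_4 = 81·cos50.0° − 0·3.578 = 52.1; c'Δl = 7.16; W sinα = 62.0
Σc'Δl = 21.8 kN/m; ΣN' = 380.6 kN/m; ΣW sinα = 202.0 kN/m
Resisting = 21.8 + 380.6·tan33.9° = 21.8 + 255.7 = 277.5 kN/m
FS = 277.5 / 202.0 = 1.374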